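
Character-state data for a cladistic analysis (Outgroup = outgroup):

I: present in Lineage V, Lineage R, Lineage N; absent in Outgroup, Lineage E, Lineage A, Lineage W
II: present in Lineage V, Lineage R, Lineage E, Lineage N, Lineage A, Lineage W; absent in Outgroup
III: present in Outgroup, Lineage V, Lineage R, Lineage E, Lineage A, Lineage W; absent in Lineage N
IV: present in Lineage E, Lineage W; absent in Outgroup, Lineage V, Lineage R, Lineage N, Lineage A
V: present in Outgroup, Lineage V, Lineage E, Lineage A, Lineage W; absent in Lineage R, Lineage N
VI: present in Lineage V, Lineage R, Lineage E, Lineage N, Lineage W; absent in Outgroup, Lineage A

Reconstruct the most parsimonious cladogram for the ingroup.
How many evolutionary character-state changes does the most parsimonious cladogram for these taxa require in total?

6

Character polarity is set by the outgroup: the derived state is whichever differs from the outgroup's state, so for III, V the derived state is 'absent', and for the remaining characters it is 'present'.
I: derived state 'present' in Lineage N, Lineage R, and Lineage V only — synapomorphy for {Lineage N, Lineage R, Lineage V}.
All ingroup taxa share the derived state 'present' for II; it defines the ingroup but does not resolve relationships within it.
III (derived state 'absent') is unique to Lineage N (autapomorphy; uninformative for grouping).
IV (derived state 'present') is shared by Lineage E and Lineage W — a synapomorphy uniting that clade.
V (derived state 'absent') is shared by Lineage N and Lineage R — a synapomorphy uniting that clade.
VI: derived state 'present' in Lineage E, Lineage N, Lineage R, Lineage V, and Lineage W only — synapomorphy for {Lineage E, Lineage N, Lineage R, Lineage V, Lineage W}.
Most parsimonious ingroup topology: (((Lineage V,(Lineage R,Lineage N)),(Lineage E,Lineage W)),Lineage A).
Changes per character on this tree: I: 1; II: 1; III: 1; IV: 1; V: 1; VI: 1.
Total = 6.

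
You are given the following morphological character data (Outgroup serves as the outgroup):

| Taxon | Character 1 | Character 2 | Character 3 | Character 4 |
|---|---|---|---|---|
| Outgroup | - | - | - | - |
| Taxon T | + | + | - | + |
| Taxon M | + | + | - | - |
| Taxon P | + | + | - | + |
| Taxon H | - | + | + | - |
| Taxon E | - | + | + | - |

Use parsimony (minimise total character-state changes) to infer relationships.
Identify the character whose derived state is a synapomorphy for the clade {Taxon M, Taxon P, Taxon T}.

Character 1

The outgroup has state '-' for every character, so '+' is the derived state throughout.
Character 1 (derived state '+') is shared by Taxon M, Taxon P, and Taxon T — a synapomorphy uniting that clade.
All ingroup taxa share the derived state '+' for Character 2; it defines the ingroup but does not resolve relationships within it.
Only Taxon E and Taxon H show the derived state '+' for Character 3, supporting them as a clade.
Character 4: derived state '+' in Taxon P and Taxon T only — synapomorphy for {Taxon P, Taxon T}.
Most parsimonious ingroup topology: (((Taxon T,Taxon P),Taxon M),(Taxon H,Taxon E)).
The clade {Taxon M, Taxon P, Taxon T} is supported by Character 1: its derived state '+' occurs in exactly those taxa and in no other taxon (including the outgroup).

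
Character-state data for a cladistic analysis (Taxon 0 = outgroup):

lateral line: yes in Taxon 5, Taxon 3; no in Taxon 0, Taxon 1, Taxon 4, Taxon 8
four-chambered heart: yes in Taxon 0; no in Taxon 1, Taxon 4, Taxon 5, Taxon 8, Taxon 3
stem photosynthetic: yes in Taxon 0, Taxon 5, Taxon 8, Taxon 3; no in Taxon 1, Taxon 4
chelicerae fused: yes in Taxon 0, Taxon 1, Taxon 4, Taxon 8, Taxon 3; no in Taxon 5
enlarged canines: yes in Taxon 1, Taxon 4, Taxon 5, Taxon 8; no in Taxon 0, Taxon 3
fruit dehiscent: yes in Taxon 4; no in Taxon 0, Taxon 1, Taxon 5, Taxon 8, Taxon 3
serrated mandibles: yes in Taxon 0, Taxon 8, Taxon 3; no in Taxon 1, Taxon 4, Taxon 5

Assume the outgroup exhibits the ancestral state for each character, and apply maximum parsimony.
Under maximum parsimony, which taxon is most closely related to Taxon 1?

Character polarity is set by the outgroup: the derived state is whichever differs from the outgroup's state, so for four-chambered heart, stem photosynthetic, chelicerae fused, serrated mandibles the derived state is 'no', and for the remaining characters it is 'yes'.
lateral line (state 'yes') occurs in Taxon 3 and Taxon 5 but conflicts with the nesting implied by the other characters — most parsimoniously interpreted as homoplasy.
All ingroup taxa share the derived state 'no' for four-chambered heart; it defines the ingroup but does not resolve relationships within it.
stem photosynthetic (derived state 'no') is shared by Taxon 1 and Taxon 4 — a synapomorphy uniting that clade.
chelicerae fused (derived state 'no') is unique to Taxon 5 (autapomorphy; uninformative for grouping).
enlarged canines (derived state 'yes') is shared by Taxon 1, Taxon 4, Taxon 5, and Taxon 8 — a synapomorphy uniting that clade.
fruit dehiscent (derived state 'yes') is unique to Taxon 4 (autapomorphy; uninformative for grouping).
Only Taxon 1, Taxon 4, and Taxon 5 show the derived state 'no' for serrated mandibles, supporting them as a clade.
Most parsimonious ingroup topology: ((((Taxon 1,Taxon 4),Taxon 5),Taxon 8),Taxon 3).
Taxon 1 and Taxon 4 form a cherry on this tree, so they are sister taxa.

Taxon 4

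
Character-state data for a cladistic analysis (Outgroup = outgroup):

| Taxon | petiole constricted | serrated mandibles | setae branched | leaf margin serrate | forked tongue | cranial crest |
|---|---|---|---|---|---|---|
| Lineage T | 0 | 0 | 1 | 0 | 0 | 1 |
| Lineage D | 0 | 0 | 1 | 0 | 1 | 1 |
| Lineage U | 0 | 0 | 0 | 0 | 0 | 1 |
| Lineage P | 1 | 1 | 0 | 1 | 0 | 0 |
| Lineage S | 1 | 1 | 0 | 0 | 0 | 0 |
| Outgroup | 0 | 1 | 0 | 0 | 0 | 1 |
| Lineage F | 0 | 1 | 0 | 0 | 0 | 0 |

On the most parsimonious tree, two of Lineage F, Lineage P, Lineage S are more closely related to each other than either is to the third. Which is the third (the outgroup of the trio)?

Character polarity is set by the outgroup: the derived state is whichever differs from the outgroup's state, so for serrated mandibles, cranial crest the derived state is '0', and for the remaining characters it is '1'.
Only Lineage P and Lineage S show the derived state '1' for petiole constricted, supporting them as a clade.
serrated mandibles: derived state '0' in Lineage D, Lineage T, and Lineage U only — synapomorphy for {Lineage D, Lineage T, Lineage U}.
setae branched: derived state '1' in Lineage D and Lineage T only — synapomorphy for {Lineage D, Lineage T}.
leaf margin serrate (derived state '1') is unique to Lineage P (autapomorphy; uninformative for grouping).
forked tongue: derived state '1' in Lineage D only — an autapomorphy, so it tells us nothing about relationships among taxa.
cranial crest: derived state '0' in Lineage F, Lineage P, and Lineage S only — synapomorphy for {Lineage F, Lineage P, Lineage S}.
Most parsimonious ingroup topology: (((Lineage P,Lineage S),Lineage F),((Lineage D,Lineage T),Lineage U)).
Lineage P and Lineage S share a more recent common ancestor with each other than either does with Lineage F, so Lineage F is the least closely related of the three.

Lineage F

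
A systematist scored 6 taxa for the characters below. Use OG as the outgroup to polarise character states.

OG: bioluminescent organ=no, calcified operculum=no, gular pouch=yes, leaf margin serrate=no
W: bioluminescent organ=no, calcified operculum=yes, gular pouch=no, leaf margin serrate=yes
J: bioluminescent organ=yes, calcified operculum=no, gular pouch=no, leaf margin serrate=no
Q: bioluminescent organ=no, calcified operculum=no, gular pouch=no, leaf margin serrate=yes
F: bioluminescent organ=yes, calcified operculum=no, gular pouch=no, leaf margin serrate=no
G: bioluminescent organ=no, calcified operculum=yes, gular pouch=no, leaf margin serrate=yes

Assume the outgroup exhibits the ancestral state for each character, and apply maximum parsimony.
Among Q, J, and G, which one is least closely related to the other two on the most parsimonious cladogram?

Character polarity is set by the outgroup: the derived state is whichever differs from the outgroup's state, so for gular pouch the derived state is 'no', and for the remaining characters it is 'yes'.
bioluminescent organ (derived state 'yes') is shared by F and J — a synapomorphy uniting that clade.
Only G and W show the derived state 'yes' for calcified operculum, supporting them as a clade.
All ingroup taxa share the derived state 'no' for gular pouch; it defines the ingroup but does not resolve relationships within it.
leaf margin serrate (derived state 'yes') is shared by G, Q, and W — a synapomorphy uniting that clade.
Most parsimonious ingroup topology: (((W,G),Q),(J,F)).
Q and G share a more recent common ancestor with each other than either does with J, so J is the least closely related of the three.

J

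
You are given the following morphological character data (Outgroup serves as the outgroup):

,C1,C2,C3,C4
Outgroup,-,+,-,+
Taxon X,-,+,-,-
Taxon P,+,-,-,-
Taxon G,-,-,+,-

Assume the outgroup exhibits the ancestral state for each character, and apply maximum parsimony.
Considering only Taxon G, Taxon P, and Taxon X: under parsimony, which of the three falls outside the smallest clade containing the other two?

Taxon X

Character polarity is set by the outgroup: the derived state is whichever differs from the outgroup's state, so for C2, C4 the derived state is '-', and for the remaining characters it is '+'.
C1 (derived state '+') is unique to Taxon P (autapomorphy; uninformative for grouping).
C2: derived state '-' in Taxon G and Taxon P only — synapomorphy for {Taxon G, Taxon P}.
C3 (derived state '+') is unique to Taxon G (autapomorphy; uninformative for grouping).
All ingroup taxa share the derived state '-' for C4; it defines the ingroup but does not resolve relationships within it.
Most parsimonious ingroup topology: ((Taxon G,Taxon P),Taxon X).
Taxon P and Taxon G share a more recent common ancestor with each other than either does with Taxon X, so Taxon X is the least closely related of the three.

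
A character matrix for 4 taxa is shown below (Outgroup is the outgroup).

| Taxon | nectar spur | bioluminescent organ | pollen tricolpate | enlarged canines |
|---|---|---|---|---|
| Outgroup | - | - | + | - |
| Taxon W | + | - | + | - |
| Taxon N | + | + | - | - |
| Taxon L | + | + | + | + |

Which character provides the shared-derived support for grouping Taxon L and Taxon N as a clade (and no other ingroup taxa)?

Character polarity is set by the outgroup: the derived state is whichever differs from the outgroup's state, so for pollen tricolpate the derived state is '-', and for the remaining characters it is '+'.
nectar spur (derived state '+') is shared by all ingroup taxa — unites the whole ingroup.
bioluminescent organ (derived state '+') is shared by Taxon L and Taxon N — a synapomorphy uniting that clade.
pollen tricolpate (derived state '-') is unique to Taxon N (autapomorphy; uninformative for grouping).
enlarged canines (derived state '+') is unique to Taxon L (autapomorphy; uninformative for grouping).
Most parsimonious ingroup topology: (Taxon W,(Taxon N,Taxon L)).
The clade {Taxon L, Taxon N} is supported by bioluminescent organ: its derived state '+' occurs in exactly those taxa and in no other taxon (including the outgroup).

bioluminescent organ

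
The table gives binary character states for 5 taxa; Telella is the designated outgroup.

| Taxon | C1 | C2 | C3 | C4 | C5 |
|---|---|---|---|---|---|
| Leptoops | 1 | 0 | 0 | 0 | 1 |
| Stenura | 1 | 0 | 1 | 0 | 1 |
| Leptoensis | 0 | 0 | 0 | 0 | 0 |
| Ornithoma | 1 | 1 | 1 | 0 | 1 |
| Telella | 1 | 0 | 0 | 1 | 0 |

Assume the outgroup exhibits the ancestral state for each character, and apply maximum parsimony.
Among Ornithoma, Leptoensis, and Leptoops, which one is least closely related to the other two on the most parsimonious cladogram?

Character polarity is set by the outgroup: the derived state is whichever differs from the outgroup's state, so for C1, C4 the derived state is '0', and for the remaining characters it is '1'.
C1: derived state '0' in Leptoensis only — an autapomorphy, so it tells us nothing about relationships among taxa.
C2 (derived state '1') is unique to Ornithoma (autapomorphy; uninformative for grouping).
C3 (derived state '1') is shared by Ornithoma and Stenura — a synapomorphy uniting that clade.
C4 (derived state '0') is shared by all ingroup taxa — unites the whole ingroup.
C5: derived state '1' in Leptoops, Ornithoma, and Stenura only — synapomorphy for {Leptoops, Ornithoma, Stenura}.
Most parsimonious ingroup topology: (((Stenura,Ornithoma),Leptoops),Leptoensis).
Ornithoma and Leptoops share a more recent common ancestor with each other than either does with Leptoensis, so Leptoensis is the least closely related of the three.

Leptoensis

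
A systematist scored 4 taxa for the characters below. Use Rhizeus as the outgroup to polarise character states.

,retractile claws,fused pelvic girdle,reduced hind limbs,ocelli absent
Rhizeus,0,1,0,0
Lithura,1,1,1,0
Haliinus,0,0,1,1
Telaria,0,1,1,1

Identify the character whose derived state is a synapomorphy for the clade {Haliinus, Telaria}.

Character polarity is set by the outgroup: the derived state is whichever differs from the outgroup's state, so for fused pelvic girdle the derived state is '0', and for the remaining characters it is '1'.
retractile claws: derived state '1' in Lithura only — an autapomorphy, so it tells us nothing about relationships among taxa.
fused pelvic girdle: derived state '0' in Haliinus only — an autapomorphy, so it tells us nothing about relationships among taxa.
reduced hind limbs (derived state '1') is shared by all ingroup taxa — unites the whole ingroup.
ocelli absent: derived state '1' in Haliinus and Telaria only — synapomorphy for {Haliinus, Telaria}.
Most parsimonious ingroup topology: (Lithura,(Haliinus,Telaria)).
The clade {Haliinus, Telaria} is supported by ocelli absent: its derived state '1' occurs in exactly those taxa and in no other taxon (including the outgroup).

ocelli absent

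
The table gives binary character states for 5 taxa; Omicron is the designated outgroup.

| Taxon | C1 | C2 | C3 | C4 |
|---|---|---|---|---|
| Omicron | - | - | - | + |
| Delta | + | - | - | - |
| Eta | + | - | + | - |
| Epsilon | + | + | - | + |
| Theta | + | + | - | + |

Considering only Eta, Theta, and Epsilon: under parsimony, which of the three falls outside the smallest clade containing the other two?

Eta

Character polarity is set by the outgroup: the derived state is whichever differs from the outgroup's state, so for C4 the derived state is '-', and for the remaining characters it is '+'.
C1 (derived state '+') is shared by all ingroup taxa — unites the whole ingroup.
C2 (derived state '+') is shared by Epsilon and Theta — a synapomorphy uniting that clade.
C3 (derived state '+') is unique to Eta (autapomorphy; uninformative for grouping).
Only Delta and Eta show the derived state '-' for C4, supporting them as a clade.
Most parsimonious ingroup topology: ((Delta,Eta),(Epsilon,Theta)).
Theta and Epsilon share a more recent common ancestor with each other than either does with Eta, so Eta is the least closely related of the three.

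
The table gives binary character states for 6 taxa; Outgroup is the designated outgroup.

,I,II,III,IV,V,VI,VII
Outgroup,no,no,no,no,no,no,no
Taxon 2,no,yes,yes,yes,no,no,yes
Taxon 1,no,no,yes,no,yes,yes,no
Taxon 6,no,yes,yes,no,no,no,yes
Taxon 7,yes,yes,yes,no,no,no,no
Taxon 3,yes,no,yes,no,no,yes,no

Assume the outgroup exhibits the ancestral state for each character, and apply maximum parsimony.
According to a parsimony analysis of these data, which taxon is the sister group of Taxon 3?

The outgroup has state 'no' for every character, so 'yes' is the derived state throughout.
I groups Taxon 3 and Taxon 7, which is incompatible with the clades supported by the remaining characters; treating it as convergent (homoplasy) costs fewer steps than any alternative tree.
II (derived state 'yes') is shared by Taxon 2, Taxon 6, and Taxon 7 — a synapomorphy uniting that clade.
III (derived state 'yes') is shared by all ingroup taxa — unites the whole ingroup.
IV (derived state 'yes') is unique to Taxon 2 (autapomorphy; uninformative for grouping).
V: derived state 'yes' in Taxon 1 only — an autapomorphy, so it tells us nothing about relationships among taxa.
VI (derived state 'yes') is shared by Taxon 1 and Taxon 3 — a synapomorphy uniting that clade.
Only Taxon 2 and Taxon 6 show the derived state 'yes' for VII, supporting them as a clade.
Most parsimonious ingroup topology: (((Taxon 2,Taxon 6),Taxon 7),(Taxon 1,Taxon 3)).
Taxon 3 and Taxon 1 form a cherry on this tree, so they are sister taxa.

Taxon 1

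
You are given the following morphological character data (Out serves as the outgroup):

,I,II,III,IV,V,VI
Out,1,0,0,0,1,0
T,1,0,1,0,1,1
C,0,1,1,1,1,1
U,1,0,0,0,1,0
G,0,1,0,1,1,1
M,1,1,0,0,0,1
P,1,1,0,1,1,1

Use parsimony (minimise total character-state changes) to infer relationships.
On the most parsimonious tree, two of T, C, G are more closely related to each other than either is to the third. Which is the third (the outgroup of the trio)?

Character polarity is set by the outgroup: the derived state is whichever differs from the outgroup's state, so for I, V the derived state is '0', and for the remaining characters it is '1'.
Only C and G show the derived state '0' for I, supporting them as a clade.
Only C, G, M, and P show the derived state '1' for II, supporting them as a clade.
III groups C and T, which is incompatible with the clades supported by the remaining characters; treating it as convergent (homoplasy) costs fewer steps than any alternative tree.
IV: derived state '1' in C, G, and P only — synapomorphy for {C, G, P}.
V (derived state '0') is unique to M (autapomorphy; uninformative for grouping).
Only C, G, M, P, and T show the derived state '1' for VI, supporting them as a clade.
Most parsimonious ingroup topology: ((T,(((C,G),P),M)),U).
C and G share a more recent common ancestor with each other than either does with T, so T is the least closely related of the three.

T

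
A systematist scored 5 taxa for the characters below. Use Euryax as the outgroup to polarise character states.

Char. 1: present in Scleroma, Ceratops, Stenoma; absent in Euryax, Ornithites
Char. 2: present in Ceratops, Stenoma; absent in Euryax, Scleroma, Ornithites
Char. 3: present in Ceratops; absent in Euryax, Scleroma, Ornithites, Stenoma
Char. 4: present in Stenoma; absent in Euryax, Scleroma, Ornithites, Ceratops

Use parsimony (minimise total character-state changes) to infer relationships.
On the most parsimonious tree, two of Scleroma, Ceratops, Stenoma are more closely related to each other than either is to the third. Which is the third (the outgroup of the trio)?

The outgroup has state 'absent' for every character, so 'present' is the derived state throughout.
Only Ceratops, Scleroma, and Stenoma show the derived state 'present' for Char. 1, supporting them as a clade.
Char. 2 (derived state 'present') is shared by Ceratops and Stenoma — a synapomorphy uniting that clade.
Char. 3 (derived state 'present') is unique to Ceratops (autapomorphy; uninformative for grouping).
Char. 4 (derived state 'present') is unique to Stenoma (autapomorphy; uninformative for grouping).
Most parsimonious ingroup topology: ((Scleroma,(Ceratops,Stenoma)),Ornithites).
Stenoma and Ceratops share a more recent common ancestor with each other than either does with Scleroma, so Scleroma is the least closely related of the three.

Scleroma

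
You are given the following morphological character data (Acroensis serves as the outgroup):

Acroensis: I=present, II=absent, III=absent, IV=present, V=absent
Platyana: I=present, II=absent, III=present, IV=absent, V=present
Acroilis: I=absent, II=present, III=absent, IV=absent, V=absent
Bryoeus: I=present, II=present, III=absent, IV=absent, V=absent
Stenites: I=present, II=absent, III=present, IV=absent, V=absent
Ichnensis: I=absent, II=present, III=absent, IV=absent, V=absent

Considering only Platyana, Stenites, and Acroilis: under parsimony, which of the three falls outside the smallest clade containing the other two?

Acroilis

Character polarity is set by the outgroup: the derived state is whichever differs from the outgroup's state, so for I, IV the derived state is 'absent', and for the remaining characters it is 'present'.
I: derived state 'absent' in Acroilis and Ichnensis only — synapomorphy for {Acroilis, Ichnensis}.
II: derived state 'present' in Acroilis, Bryoeus, and Ichnensis only — synapomorphy for {Acroilis, Bryoeus, Ichnensis}.
III: derived state 'present' in Platyana and Stenites only — synapomorphy for {Platyana, Stenites}.
All ingroup taxa share the derived state 'absent' for IV; it defines the ingroup but does not resolve relationships within it.
V: derived state 'present' in Platyana only — an autapomorphy, so it tells us nothing about relationships among taxa.
Most parsimonious ingroup topology: ((Platyana,Stenites),((Acroilis,Ichnensis),Bryoeus)).
Platyana and Stenites share a more recent common ancestor with each other than either does with Acroilis, so Acroilis is the least closely related of the three.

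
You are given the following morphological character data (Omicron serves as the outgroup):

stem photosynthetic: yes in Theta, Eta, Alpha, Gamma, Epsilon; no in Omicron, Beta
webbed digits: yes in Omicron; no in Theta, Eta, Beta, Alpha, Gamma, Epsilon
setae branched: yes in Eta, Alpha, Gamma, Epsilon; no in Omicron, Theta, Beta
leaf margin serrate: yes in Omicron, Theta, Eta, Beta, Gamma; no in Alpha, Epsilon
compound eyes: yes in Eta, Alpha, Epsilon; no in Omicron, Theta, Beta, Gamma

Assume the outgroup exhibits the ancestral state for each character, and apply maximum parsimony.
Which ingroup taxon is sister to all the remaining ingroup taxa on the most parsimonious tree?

Beta

Character polarity is set by the outgroup: the derived state is whichever differs from the outgroup's state, so for webbed digits, leaf margin serrate the derived state is 'no', and for the remaining characters it is 'yes'.
Only Alpha, Epsilon, Eta, Gamma, and Theta show the derived state 'yes' for stem photosynthetic, supporting them as a clade.
webbed digits (derived state 'no') is shared by all ingroup taxa — unites the whole ingroup.
Only Alpha, Epsilon, Eta, and Gamma show the derived state 'yes' for setae branched, supporting them as a clade.
leaf margin serrate: derived state 'no' in Alpha and Epsilon only — synapomorphy for {Alpha, Epsilon}.
Only Alpha, Epsilon, and Eta show the derived state 'yes' for compound eyes, supporting them as a clade.
Most parsimonious ingroup topology: ((Theta,((Eta,(Alpha,Epsilon)),Gamma)),Beta).
Beta is sister to the clade containing all other ingroup taxa, so it is the earliest-diverging (most basal) ingroup lineage.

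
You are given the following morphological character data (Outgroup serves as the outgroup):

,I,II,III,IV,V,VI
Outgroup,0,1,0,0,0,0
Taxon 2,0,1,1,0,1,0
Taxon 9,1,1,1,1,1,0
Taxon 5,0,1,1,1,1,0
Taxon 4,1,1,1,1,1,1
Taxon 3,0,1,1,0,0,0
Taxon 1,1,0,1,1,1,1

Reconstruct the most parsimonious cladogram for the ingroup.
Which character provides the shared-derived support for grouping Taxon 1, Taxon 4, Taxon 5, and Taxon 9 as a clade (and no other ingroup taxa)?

Character polarity is set by the outgroup: the derived state is whichever differs from the outgroup's state, so for II the derived state is '0', and for the remaining characters it is '1'.
I: derived state '1' in Taxon 1, Taxon 4, and Taxon 9 only — synapomorphy for {Taxon 1, Taxon 4, Taxon 9}.
II: derived state '0' in Taxon 1 only — an autapomorphy, so it tells us nothing about relationships among taxa.
All ingroup taxa share the derived state '1' for III; it defines the ingroup but does not resolve relationships within it.
Only Taxon 1, Taxon 4, Taxon 5, and Taxon 9 show the derived state '1' for IV, supporting them as a clade.
Only Taxon 1, Taxon 2, Taxon 4, Taxon 5, and Taxon 9 show the derived state '1' for V, supporting them as a clade.
VI (derived state '1') is shared by Taxon 1 and Taxon 4 — a synapomorphy uniting that clade.
Most parsimonious ingroup topology: ((Taxon 2,((Taxon 9,(Taxon 4,Taxon 1)),Taxon 5)),Taxon 3).
The clade {Taxon 1, Taxon 4, Taxon 5, Taxon 9} is supported by IV: its derived state '1' occurs in exactly those taxa and in no other taxon (including the outgroup).

IV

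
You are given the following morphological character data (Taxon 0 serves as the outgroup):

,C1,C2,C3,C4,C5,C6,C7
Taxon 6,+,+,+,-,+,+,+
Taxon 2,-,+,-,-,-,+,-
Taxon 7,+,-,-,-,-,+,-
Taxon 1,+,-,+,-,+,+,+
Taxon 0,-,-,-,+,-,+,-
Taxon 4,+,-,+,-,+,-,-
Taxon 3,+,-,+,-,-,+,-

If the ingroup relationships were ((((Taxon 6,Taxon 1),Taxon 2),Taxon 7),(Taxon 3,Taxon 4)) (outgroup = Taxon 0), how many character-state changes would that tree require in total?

11

Map each character onto ((((Taxon 6,Taxon 1),Taxon 2),Taxon 7),(Taxon 3,Taxon 4)) (rooted by Taxon 0) and count the minimum state changes it requires (Fitch parsimony):
C1: 2; C2: 2; C3: 2; C4: 1; C5: 2; C6: 1; C7: 1.
Total tree length = 11.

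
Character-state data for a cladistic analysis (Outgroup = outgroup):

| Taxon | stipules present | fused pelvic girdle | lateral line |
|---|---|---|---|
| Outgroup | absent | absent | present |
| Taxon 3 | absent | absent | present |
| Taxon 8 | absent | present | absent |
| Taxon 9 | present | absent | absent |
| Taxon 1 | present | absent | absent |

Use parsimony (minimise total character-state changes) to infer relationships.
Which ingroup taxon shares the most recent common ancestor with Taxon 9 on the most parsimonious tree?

Taxon 1

Character polarity is set by the outgroup: the derived state is whichever differs from the outgroup's state, so for lateral line the derived state is 'absent', and for the remaining characters it is 'present'.
Only Taxon 1 and Taxon 9 show the derived state 'present' for stipules present, supporting them as a clade.
fused pelvic girdle: derived state 'present' in Taxon 8 only — an autapomorphy, so it tells us nothing about relationships among taxa.
Only Taxon 1, Taxon 8, and Taxon 9 show the derived state 'absent' for lateral line, supporting them as a clade.
Most parsimonious ingroup topology: (Taxon 3,(Taxon 8,(Taxon 9,Taxon 1))).
Taxon 9 and Taxon 1 form a cherry on this tree, so they are sister taxa.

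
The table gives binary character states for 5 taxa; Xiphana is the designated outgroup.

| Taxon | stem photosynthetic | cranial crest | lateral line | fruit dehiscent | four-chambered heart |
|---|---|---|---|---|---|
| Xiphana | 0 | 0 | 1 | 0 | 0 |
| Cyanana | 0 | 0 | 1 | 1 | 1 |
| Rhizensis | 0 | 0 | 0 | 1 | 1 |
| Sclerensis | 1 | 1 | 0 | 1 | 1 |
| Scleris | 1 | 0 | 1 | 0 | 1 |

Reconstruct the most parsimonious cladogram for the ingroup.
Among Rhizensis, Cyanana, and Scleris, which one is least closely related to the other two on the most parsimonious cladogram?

Scleris

Character polarity is set by the outgroup: the derived state is whichever differs from the outgroup's state, so for lateral line the derived state is '0', and for the remaining characters it is '1'.
stem photosynthetic (state '1') occurs in Sclerensis and Scleris but conflicts with the nesting implied by the other characters — most parsimoniously interpreted as homoplasy.
cranial crest: derived state '1' in Sclerensis only — an autapomorphy, so it tells us nothing about relationships among taxa.
lateral line: derived state '0' in Rhizensis and Sclerensis only — synapomorphy for {Rhizensis, Sclerensis}.
fruit dehiscent (derived state '1') is shared by Cyanana, Rhizensis, and Sclerensis — a synapomorphy uniting that clade.
four-chambered heart (derived state '1') is shared by all ingroup taxa — unites the whole ingroup.
Most parsimonious ingroup topology: ((Cyanana,(Rhizensis,Sclerensis)),Scleris).
Cyanana and Rhizensis share a more recent common ancestor with each other than either does with Scleris, so Scleris is the least closely related of the three.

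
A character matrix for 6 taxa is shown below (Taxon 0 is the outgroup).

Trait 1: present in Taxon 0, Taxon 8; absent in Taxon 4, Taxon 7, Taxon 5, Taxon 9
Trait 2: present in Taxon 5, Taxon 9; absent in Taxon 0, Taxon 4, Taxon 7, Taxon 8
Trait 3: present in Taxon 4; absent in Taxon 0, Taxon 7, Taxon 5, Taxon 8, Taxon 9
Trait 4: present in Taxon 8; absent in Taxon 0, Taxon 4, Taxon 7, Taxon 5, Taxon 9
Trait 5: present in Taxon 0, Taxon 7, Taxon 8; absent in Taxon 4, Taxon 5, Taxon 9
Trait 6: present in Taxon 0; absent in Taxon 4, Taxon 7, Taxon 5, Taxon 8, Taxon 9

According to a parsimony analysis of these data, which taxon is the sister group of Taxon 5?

Taxon 9

Character polarity is set by the outgroup: the derived state is whichever differs from the outgroup's state, so for Trait 1, Trait 5, Trait 6 the derived state is 'absent', and for the remaining characters it is 'present'.
Trait 1: derived state 'absent' in Taxon 4, Taxon 5, Taxon 7, and Taxon 9 only — synapomorphy for {Taxon 4, Taxon 5, Taxon 7, Taxon 9}.
Trait 2: derived state 'present' in Taxon 5 and Taxon 9 only — synapomorphy for {Taxon 5, Taxon 9}.
Trait 3: derived state 'present' in Taxon 4 only — an autapomorphy, so it tells us nothing about relationships among taxa.
Trait 4 (derived state 'present') is unique to Taxon 8 (autapomorphy; uninformative for grouping).
Only Taxon 4, Taxon 5, and Taxon 9 show the derived state 'absent' for Trait 5, supporting them as a clade.
All ingroup taxa share the derived state 'absent' for Trait 6; it defines the ingroup but does not resolve relationships within it.
Most parsimonious ingroup topology: (((Taxon 4,(Taxon 5,Taxon 9)),Taxon 7),Taxon 8).
Taxon 5 and Taxon 9 form a cherry on this tree, so they are sister taxa.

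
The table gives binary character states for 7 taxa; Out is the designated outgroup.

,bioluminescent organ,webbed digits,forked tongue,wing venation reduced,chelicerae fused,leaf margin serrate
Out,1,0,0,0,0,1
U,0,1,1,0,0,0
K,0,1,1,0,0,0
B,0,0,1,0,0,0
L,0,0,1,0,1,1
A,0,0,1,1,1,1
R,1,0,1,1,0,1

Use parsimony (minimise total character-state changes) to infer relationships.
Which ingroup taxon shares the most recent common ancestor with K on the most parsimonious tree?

Character polarity is set by the outgroup: the derived state is whichever differs from the outgroup's state, so for bioluminescent organ, leaf margin serrate the derived state is '0', and for the remaining characters it is '1'.
bioluminescent organ: derived state '0' in A, B, K, L, and U only — synapomorphy for {A, B, K, L, U}.
webbed digits (derived state '1') is shared by K and U — a synapomorphy uniting that clade.
All ingroup taxa share the derived state '1' for forked tongue; it defines the ingroup but does not resolve relationships within it.
wing venation reduced (state '1') occurs in A and R but conflicts with the nesting implied by the other characters — most parsimoniously interpreted as homoplasy.
chelicerae fused: derived state '1' in A and L only — synapomorphy for {A, L}.
leaf margin serrate (derived state '0') is shared by B, K, and U — a synapomorphy uniting that clade.
Most parsimonious ingroup topology: ((((U,K),B),(L,A)),R).
K and U form a cherry on this tree, so they are sister taxa.

U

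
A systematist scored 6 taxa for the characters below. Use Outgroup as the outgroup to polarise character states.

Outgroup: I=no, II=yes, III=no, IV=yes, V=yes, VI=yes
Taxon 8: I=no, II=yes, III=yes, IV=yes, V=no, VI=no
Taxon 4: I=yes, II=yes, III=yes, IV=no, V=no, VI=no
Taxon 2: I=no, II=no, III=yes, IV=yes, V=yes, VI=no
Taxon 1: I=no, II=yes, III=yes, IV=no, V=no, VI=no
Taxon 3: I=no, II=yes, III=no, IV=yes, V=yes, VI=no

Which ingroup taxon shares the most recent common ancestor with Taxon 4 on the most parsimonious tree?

Taxon 1

Character polarity is set by the outgroup: the derived state is whichever differs from the outgroup's state, so for II, IV, V, VI the derived state is 'no', and for the remaining characters it is 'yes'.
I (derived state 'yes') is unique to Taxon 4 (autapomorphy; uninformative for grouping).
II: derived state 'no' in Taxon 2 only — an autapomorphy, so it tells us nothing about relationships among taxa.
III (derived state 'yes') is shared by Taxon 1, Taxon 2, Taxon 4, and Taxon 8 — a synapomorphy uniting that clade.
IV: derived state 'no' in Taxon 1 and Taxon 4 only — synapomorphy for {Taxon 1, Taxon 4}.
Only Taxon 1, Taxon 4, and Taxon 8 show the derived state 'no' for V, supporting them as a clade.
VI (derived state 'no') is shared by all ingroup taxa — unites the whole ingroup.
Most parsimonious ingroup topology: (((Taxon 8,(Taxon 4,Taxon 1)),Taxon 2),Taxon 3).
Taxon 4 and Taxon 1 form a cherry on this tree, so they are sister taxa.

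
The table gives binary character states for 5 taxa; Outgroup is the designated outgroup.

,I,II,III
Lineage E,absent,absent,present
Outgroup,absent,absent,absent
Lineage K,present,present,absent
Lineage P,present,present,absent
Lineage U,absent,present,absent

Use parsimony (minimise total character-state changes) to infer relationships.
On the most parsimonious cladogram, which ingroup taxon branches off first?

The outgroup has state 'absent' for every character, so 'present' is the derived state throughout.
Only Lineage K and Lineage P show the derived state 'present' for I, supporting them as a clade.
II: derived state 'present' in Lineage K, Lineage P, and Lineage U only — synapomorphy for {Lineage K, Lineage P, Lineage U}.
III: derived state 'present' in Lineage E only — an autapomorphy, so it tells us nothing about relationships among taxa.
Most parsimonious ingroup topology: (((Lineage P,Lineage K),Lineage U),Lineage E).
Lineage E is sister to the clade containing all other ingroup taxa, so it is the earliest-diverging (most basal) ingroup lineage.

Lineage E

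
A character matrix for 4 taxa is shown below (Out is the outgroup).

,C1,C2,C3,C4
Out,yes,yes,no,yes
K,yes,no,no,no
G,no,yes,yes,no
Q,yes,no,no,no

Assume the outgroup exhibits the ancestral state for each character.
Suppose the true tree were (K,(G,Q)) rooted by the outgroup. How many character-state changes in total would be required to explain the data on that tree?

5

Map each character onto (K,(G,Q)) (rooted by Out) and count the minimum state changes it requires (Fitch parsimony):
C1: 1; C2: 2; C3: 1; C4: 1.
Total tree length = 5.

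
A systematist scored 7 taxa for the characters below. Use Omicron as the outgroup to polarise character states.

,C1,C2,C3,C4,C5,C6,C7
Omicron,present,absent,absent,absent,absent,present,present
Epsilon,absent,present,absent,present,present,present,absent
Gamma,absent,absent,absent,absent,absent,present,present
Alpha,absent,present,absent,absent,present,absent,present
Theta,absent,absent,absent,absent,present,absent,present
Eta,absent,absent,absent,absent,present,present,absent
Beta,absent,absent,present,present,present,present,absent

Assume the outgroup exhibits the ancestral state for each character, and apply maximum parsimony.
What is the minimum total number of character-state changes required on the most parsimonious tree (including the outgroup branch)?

8

Character polarity is set by the outgroup: the derived state is whichever differs from the outgroup's state, so for C1, C6, C7 the derived state is 'absent', and for the remaining characters it is 'present'.
C1 (derived state 'absent') is shared by all ingroup taxa — unites the whole ingroup.
C2 (state 'present') occurs in Alpha and Epsilon but conflicts with the nesting implied by the other characters — most parsimoniously interpreted as homoplasy.
C3: derived state 'present' in Beta only — an autapomorphy, so it tells us nothing about relationships among taxa.
C4: derived state 'present' in Beta and Epsilon only — synapomorphy for {Beta, Epsilon}.
C5: derived state 'present' in Alpha, Beta, Epsilon, Eta, and Theta only — synapomorphy for {Alpha, Beta, Epsilon, Eta, Theta}.
C6: derived state 'absent' in Alpha and Theta only — synapomorphy for {Alpha, Theta}.
Only Beta, Epsilon, and Eta show the derived state 'absent' for C7, supporting them as a clade.
Most parsimonious ingroup topology: ((((Epsilon,Beta),Eta),(Alpha,Theta)),Gamma).
Changes per character on this tree: C1: 1; C2: 2; C3: 1; C4: 1; C5: 1; C6: 1; C7: 1.
Total = 8.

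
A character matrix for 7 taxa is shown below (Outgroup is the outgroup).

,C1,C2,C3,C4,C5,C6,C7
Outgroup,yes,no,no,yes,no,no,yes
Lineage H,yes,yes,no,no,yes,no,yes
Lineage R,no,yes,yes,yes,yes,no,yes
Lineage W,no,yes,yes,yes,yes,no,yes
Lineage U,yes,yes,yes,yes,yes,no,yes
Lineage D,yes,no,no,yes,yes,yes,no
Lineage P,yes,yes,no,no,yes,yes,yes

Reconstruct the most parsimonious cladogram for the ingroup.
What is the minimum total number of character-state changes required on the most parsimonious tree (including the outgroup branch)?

8

Character polarity is set by the outgroup: the derived state is whichever differs from the outgroup's state, so for C1, C4, C7 the derived state is 'no', and for the remaining characters it is 'yes'.
C1 (derived state 'no') is shared by Lineage R and Lineage W — a synapomorphy uniting that clade.
C2 (derived state 'yes') is shared by Lineage H, Lineage P, Lineage R, Lineage U, and Lineage W — a synapomorphy uniting that clade.
Only Lineage R, Lineage U, and Lineage W show the derived state 'yes' for C3, supporting them as a clade.
C4: derived state 'no' in Lineage H and Lineage P only — synapomorphy for {Lineage H, Lineage P}.
All ingroup taxa share the derived state 'yes' for C5; it defines the ingroup but does not resolve relationships within it.
C6 (state 'yes') occurs in Lineage D and Lineage P but conflicts with the nesting implied by the other characters — most parsimoniously interpreted as homoplasy.
C7 (derived state 'no') is unique to Lineage D (autapomorphy; uninformative for grouping).
Most parsimonious ingroup topology: (((Lineage H,Lineage P),((Lineage R,Lineage W),Lineage U)),Lineage D).
Changes per character on this tree: C1: 1; C2: 1; C3: 1; C4: 1; C5: 1; C6: 2; C7: 1.
Total = 8.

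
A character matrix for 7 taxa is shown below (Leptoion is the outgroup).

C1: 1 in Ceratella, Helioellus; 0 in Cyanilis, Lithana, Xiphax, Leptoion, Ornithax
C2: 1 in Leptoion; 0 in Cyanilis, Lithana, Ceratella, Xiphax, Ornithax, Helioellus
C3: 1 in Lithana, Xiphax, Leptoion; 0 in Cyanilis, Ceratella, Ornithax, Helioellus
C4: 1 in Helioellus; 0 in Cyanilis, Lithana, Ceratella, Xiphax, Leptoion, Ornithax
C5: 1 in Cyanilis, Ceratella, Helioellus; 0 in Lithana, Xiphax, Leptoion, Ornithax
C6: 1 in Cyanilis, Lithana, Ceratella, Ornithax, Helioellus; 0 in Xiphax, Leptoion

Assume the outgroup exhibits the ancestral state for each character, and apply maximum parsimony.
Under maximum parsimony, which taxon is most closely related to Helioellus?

Character polarity is set by the outgroup: the derived state is whichever differs from the outgroup's state, so for C2, C3 the derived state is '0', and for the remaining characters it is '1'.
C1: derived state '1' in Ceratella and Helioellus only — synapomorphy for {Ceratella, Helioellus}.
All ingroup taxa share the derived state '0' for C2; it defines the ingroup but does not resolve relationships within it.
C3: derived state '0' in Ceratella, Cyanilis, Helioellus, and Ornithax only — synapomorphy for {Ceratella, Cyanilis, Helioellus, Ornithax}.
C4 (derived state '1') is unique to Helioellus (autapomorphy; uninformative for grouping).
C5: derived state '1' in Ceratella, Cyanilis, and Helioellus only — synapomorphy for {Ceratella, Cyanilis, Helioellus}.
C6 (derived state '1') is shared by Ceratella, Cyanilis, Helioellus, Lithana, and Ornithax — a synapomorphy uniting that clade.
Most parsimonious ingroup topology: (((((Ceratella,Helioellus),Cyanilis),Ornithax),Lithana),Xiphax).
Helioellus and Ceratella form a cherry on this tree, so they are sister taxa.

Ceratella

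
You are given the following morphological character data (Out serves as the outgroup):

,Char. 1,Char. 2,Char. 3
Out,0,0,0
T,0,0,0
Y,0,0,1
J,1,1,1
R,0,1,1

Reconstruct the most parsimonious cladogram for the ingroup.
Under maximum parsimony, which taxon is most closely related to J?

R

The outgroup has state '0' for every character, so '1' is the derived state throughout.
Char. 1: derived state '1' in J only — an autapomorphy, so it tells us nothing about relationships among taxa.
Char. 2 (derived state '1') is shared by J and R — a synapomorphy uniting that clade.
Char. 3: derived state '1' in J, R, and Y only — synapomorphy for {J, R, Y}.
Most parsimonious ingroup topology: (T,(Y,(J,R))).
J and R form a cherry on this tree, so they are sister taxa.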